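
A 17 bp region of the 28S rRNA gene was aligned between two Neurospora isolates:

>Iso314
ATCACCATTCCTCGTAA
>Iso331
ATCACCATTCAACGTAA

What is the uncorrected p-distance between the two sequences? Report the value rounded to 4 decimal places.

Differing sites — 11:C/A; 12:T/A.
There are 2 differences over 17 sites, so p = 2/17 = 0.1176.

0.1176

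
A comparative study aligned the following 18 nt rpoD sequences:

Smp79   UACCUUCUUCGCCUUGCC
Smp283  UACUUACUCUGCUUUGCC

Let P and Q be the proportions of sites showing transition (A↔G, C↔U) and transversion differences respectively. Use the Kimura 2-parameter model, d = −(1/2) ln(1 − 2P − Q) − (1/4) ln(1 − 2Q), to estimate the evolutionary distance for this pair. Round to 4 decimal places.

The sequences differ at positions 4 (C/U, transition), 6 (U/A, transversion), 9 (U/C, transition), 10 (C/U, transition), 13 (C/U, transition).
Of the 5 differences, 4 transitions and 1 transversion over 18 sites: P = 4/18 = 0.222222, Q = 1/18 = 0.055556.
d = −0.5·ln(0.500000) − 0.25·ln(0.888888) = −0.5·(-0.693147) − 0.25·(-0.117784) = 0.3760.

0.3760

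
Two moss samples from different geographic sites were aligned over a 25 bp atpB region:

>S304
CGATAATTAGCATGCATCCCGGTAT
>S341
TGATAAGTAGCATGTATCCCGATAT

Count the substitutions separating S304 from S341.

4

The sequences differ at positions 1 (C/T), 7 (T/G), 15 (C/T), 22 (G/A).
That gives 4 mismatches out of 25 aligned sites, so the Hamming distance is 4.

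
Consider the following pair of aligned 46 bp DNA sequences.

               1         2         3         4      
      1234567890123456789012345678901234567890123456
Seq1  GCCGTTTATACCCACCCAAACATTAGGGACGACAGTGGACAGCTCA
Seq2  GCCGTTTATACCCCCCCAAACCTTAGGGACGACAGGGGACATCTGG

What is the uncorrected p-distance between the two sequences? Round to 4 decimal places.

0.1304

The sequences differ at positions 14 (A/C), 22 (A/C), 36 (T/G), 42 (G/T), 45 (C/G), 46 (A/G).
There are 6 differences over 46 sites, so p = 6/46 = 0.1304.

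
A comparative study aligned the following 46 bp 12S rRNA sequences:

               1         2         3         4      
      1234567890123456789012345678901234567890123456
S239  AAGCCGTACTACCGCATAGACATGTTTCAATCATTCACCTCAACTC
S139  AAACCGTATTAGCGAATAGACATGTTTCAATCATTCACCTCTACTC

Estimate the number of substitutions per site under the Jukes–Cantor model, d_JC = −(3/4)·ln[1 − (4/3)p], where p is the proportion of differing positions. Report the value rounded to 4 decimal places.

0.1174

The sequences differ at positions 3 (G/A), 9 (C/T), 12 (C/G), 15 (C/A), 42 (A/T).
p = 5/46 = 0.108696.
d = −0.75 · ln(1 − (4/3)·0.108696) = −0.75 · ln(0.855072) = −0.75 · (-0.156570) = 0.1174.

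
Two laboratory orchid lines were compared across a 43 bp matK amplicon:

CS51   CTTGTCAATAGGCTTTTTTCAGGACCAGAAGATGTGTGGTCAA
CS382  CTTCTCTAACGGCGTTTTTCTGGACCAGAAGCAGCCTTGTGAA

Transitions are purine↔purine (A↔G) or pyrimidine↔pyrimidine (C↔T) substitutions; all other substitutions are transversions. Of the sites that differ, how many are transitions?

1

Mismatches occur at site 4 (G↔C, transversion), site 7 (A↔T, transversion), site 9 (T↔A, transversion), site 10 (A↔C, transversion), site 14 (T↔G, transversion), site 21 (A↔T, transversion), site 32 (A↔C, transversion), site 33 (T↔A, transversion), site 35 (T↔C, transition), site 36 (G↔C, transversion), site 38 (G↔T, transversion), site 41 (C↔G, transversion).
Of the 12 differences, 1 transition and 11 transversions, so the answer is 1.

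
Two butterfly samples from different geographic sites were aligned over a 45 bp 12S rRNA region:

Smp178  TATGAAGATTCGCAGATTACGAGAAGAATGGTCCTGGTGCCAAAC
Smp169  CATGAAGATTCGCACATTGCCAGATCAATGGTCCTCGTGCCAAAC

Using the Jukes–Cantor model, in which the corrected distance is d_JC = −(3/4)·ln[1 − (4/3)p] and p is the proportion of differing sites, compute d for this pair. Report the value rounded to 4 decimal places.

The sequences differ at positions 1 (T/C), 15 (G/C), 19 (A/G), 21 (G/C), 25 (A/T), 26 (G/C), 36 (G/C).
p = 7/45 = 0.155556.
d = −0.75 · ln(1 − (4/3)·0.155556) = −0.75 · ln(0.792592) = −0.75 · (-0.232447) = 0.1743.

0.1743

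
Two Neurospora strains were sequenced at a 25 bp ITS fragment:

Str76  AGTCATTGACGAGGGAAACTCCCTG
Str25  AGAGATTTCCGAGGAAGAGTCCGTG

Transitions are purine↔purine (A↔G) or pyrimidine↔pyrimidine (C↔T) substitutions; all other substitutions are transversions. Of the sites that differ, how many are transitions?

The sequences differ at positions 3 (T/A, transversion), 4 (C/G, transversion), 8 (G/T, transversion), 9 (A/C, transversion), 15 (G/A, transition), 17 (A/G, transition), 19 (C/G, transversion), 23 (C/G, transversion).
Of the 8 differences, 2 transitions and 6 transversions, so the answer is 2.

2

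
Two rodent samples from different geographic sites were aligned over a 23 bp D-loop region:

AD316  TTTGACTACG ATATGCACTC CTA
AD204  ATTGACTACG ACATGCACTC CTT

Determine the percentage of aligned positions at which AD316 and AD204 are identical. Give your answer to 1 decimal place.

87.0%

Differing sites — 1:T/A; 12:T/C; 23:A/T.
20 of the 23 sites match, so the percent identity is 20/23 × 100 = 87.0%.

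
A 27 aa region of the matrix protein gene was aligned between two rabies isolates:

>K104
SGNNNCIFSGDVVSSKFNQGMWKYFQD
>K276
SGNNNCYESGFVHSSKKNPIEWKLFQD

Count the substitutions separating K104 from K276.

Differing sites — 7:I/Y; 8:F/E; 11:D/F; 13:V/H; 17:F/K; 19:Q/P; 20:G/I; 21:M/E; 24:Y/L.
That gives 9 mismatches out of 27 aligned sites, so the Hamming distance is 9.

9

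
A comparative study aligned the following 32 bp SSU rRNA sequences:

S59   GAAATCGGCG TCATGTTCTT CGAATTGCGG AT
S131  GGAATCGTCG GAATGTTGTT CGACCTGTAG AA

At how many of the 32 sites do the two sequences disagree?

10

Mismatches occur at site 2 (A↔G), site 8 (G↔T), site 11 (T↔G), site 12 (C↔A), site 18 (C↔G), site 24 (A↔C), site 25 (T↔C), site 28 (C↔T), site 29 (G↔A), site 32 (T↔A).
That gives 10 mismatches out of 32 aligned sites, so the Hamming distance is 10.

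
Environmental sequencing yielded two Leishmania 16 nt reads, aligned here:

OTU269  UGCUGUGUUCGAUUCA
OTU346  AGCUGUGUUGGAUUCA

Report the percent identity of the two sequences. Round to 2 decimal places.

87.50%

Mismatches occur at site 1 (U→A), site 10 (C→G).
14 of the 16 sites match, so the percent identity is 14/16 × 100 = 87.50%.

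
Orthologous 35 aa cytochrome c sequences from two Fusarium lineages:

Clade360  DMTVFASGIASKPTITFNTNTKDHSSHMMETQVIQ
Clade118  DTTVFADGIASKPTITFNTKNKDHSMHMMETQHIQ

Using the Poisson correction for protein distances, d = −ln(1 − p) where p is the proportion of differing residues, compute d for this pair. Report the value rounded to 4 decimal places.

0.1881

The sequences differ at positions 2 (M/T), 7 (S/D), 20 (N/K), 21 (T/N), 26 (S/M), 33 (V/H).
p = 6/35 = 0.171429.
d = −ln(1 − 0.171429) = −ln(0.828571) = 0.1881.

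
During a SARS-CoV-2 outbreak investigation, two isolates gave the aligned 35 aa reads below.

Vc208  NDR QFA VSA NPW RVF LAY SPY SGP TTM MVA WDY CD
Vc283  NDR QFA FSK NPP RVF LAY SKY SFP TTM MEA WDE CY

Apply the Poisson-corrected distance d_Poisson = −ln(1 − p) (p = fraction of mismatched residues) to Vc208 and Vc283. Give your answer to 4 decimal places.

0.2595

The sequences differ at positions 7 (V/F), 9 (A/K), 12 (W/P), 20 (P/K), 23 (G/F), 29 (V/E), 33 (Y/E), 35 (D/Y).
p = 8/35 = 0.228571.
d = −ln(1 − 0.228571) = −ln(0.771429) = 0.2595.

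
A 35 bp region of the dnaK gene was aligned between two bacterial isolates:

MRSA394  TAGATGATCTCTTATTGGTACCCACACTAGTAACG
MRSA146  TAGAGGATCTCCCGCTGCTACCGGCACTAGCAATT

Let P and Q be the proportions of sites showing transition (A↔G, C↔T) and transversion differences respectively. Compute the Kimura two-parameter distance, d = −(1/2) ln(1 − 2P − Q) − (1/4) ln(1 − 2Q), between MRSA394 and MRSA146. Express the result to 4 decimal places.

0.4259

Differing sites — 5:T/G (Tv); 12:T/C (Ti); 13:T/C (Ti); 14:A/G (Ti); 15:T/C (Ti); 18:G/C (Tv); 23:C/G (Tv); 24:A/G (Ti); 31:T/C (Ti); 34:C/T (Ti); 35:G/T (Tv).
Of the 11 differences, 7 transitions and 4 transversions over 35 sites: P = 7/35 = 0.200000, Q = 4/35 = 0.114286.
d = −0.5·ln(0.485714) − 0.25·ln(0.771428) = −0.5·(-0.722135) − 0.25·(-0.259512) = 0.4259.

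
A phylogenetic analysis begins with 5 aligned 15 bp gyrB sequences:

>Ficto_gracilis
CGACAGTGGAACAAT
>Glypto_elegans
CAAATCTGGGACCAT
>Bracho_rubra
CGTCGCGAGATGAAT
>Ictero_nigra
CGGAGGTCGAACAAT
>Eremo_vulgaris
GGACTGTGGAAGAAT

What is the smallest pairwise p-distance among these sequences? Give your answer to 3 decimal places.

Pairwise Hamming distances:
  Ficto_gracilis vs Glypto_elegans: 6
  Ficto_gracilis vs Bracho_rubra: 7
  Ficto_gracilis vs Ictero_nigra: 4
  Ficto_gracilis vs Eremo_vulgaris: 3
  Glypto_elegans vs Bracho_rubra: 10
  Glypto_elegans vs Ictero_nigra: 7
  Glypto_elegans vs Eremo_vulgaris: 7
  Bracho_rubra vs Ictero_nigra: 7
  Bracho_rubra vs Eremo_vulgaris: 7
  Ictero_nigra vs Eremo_vulgaris: 6
The smallest is 3 mismatches, between Ficto_gracilis and Eremo_vulgaris; p = 3/15 = 0.200.

0.200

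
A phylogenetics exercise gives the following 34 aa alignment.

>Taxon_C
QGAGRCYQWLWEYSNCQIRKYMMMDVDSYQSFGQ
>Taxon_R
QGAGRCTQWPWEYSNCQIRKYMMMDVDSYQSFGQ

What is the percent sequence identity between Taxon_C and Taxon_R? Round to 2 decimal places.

94.12%

The sequences differ at positions 7 (Y/T), 10 (L/P).
32 of the 34 sites match, so the percent identity is 32/34 × 100 = 94.12%.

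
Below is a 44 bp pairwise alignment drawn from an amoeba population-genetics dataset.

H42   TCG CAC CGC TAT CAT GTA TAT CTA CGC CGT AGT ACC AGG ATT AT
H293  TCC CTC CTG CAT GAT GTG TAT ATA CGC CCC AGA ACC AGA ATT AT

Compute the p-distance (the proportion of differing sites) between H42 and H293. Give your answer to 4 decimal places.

0.2727

The sequences differ at positions 3 (G/C), 5 (A/T), 8 (G/T), 9 (C/G), 10 (T/C), 13 (C/G), 18 (A/G), 22 (C/A), 29 (G/C), 30 (T/C), 33 (T/A), 39 (G/A).
There are 12 differences over 44 sites, so p = 12/44 = 0.2727.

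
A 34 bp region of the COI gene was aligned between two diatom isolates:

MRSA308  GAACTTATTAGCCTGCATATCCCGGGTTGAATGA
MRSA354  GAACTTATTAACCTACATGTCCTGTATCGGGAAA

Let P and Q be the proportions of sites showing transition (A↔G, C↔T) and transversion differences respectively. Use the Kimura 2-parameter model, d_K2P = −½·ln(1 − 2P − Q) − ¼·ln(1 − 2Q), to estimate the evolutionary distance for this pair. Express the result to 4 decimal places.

0.4749

Mismatches occur at site 11 (G/A, transition), site 15 (G/A, transition), site 19 (A/G, transition), site 23 (C/T, transition), site 25 (G/T, transversion), site 26 (G/A, transition), site 28 (T/C, transition), site 30 (A/G, transition), site 31 (A/G, transition), site 32 (T/A, transversion), site 33 (G/A, transition).
Of the 11 differences, 9 transitions and 2 transversions over 34 sites: P = 9/34 = 0.264706, Q = 2/34 = 0.058824.
d = −0.5·ln(0.411764) − 0.25·ln(0.882352) = −0.5·(-0.887305) − 0.25·(-0.125164) = 0.4749.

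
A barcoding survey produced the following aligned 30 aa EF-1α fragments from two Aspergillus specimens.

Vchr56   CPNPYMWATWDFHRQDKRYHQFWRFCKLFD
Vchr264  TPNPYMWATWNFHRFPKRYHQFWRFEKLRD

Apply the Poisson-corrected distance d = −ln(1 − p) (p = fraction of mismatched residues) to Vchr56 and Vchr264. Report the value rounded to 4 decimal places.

0.2231

Mismatches occur at site 1 (C/T), site 11 (D/N), site 15 (Q/F), site 16 (D/P), site 26 (C/E), site 29 (F/R).
p = 6/30 = 0.200000.
d = −ln(1 − 0.200000) = −ln(0.800000) = 0.2231.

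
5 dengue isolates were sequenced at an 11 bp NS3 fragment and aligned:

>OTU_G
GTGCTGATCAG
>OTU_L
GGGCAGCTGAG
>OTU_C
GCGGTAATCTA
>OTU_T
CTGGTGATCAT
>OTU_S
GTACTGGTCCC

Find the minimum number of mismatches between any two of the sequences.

3

Pairwise Hamming distances:
  OTU_G vs OTU_L: 4
  OTU_G vs OTU_C: 5
  OTU_G vs OTU_T: 3
  OTU_G vs OTU_S: 4
  OTU_L vs OTU_C: 8
  OTU_L vs OTU_T: 7
  OTU_L vs OTU_S: 7
  OTU_C vs OTU_T: 5
  OTU_C vs OTU_S: 7
  OTU_T vs OTU_S: 6
The smallest is 3, between OTU_G and OTU_T.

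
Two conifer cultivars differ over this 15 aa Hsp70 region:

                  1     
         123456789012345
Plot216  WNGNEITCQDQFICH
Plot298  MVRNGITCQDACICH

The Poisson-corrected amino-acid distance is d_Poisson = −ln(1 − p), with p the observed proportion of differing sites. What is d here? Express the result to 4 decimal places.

0.5108

Mismatches occur at site 1 (W↔M), site 2 (N↔V), site 3 (G↔R), site 5 (E↔G), site 11 (Q↔A), site 12 (F↔C).
p = 6/15 = 0.400000.
d = −ln(1 − 0.400000) = −ln(0.600000) = 0.5108.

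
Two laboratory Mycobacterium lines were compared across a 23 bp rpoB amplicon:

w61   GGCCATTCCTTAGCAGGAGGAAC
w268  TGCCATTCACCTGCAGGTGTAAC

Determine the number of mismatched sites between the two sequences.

7

Differing sites — 1:G/T; 9:C/A; 10:T/C; 11:T/C; 12:A/T; 18:A/T; 20:G/T.
That gives 7 mismatches out of 23 aligned sites, so the Hamming distance is 7.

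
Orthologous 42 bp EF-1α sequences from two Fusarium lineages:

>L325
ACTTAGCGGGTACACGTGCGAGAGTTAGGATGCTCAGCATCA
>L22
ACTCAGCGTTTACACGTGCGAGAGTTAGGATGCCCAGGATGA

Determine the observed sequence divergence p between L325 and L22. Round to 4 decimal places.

0.1429

Mismatches occur at site 4 (T↔C), site 9 (G↔T), site 10 (G↔T), site 34 (T↔C), site 38 (C↔G), site 41 (C↔G).
There are 6 differences over 42 sites, so p = 6/42 = 0.1429.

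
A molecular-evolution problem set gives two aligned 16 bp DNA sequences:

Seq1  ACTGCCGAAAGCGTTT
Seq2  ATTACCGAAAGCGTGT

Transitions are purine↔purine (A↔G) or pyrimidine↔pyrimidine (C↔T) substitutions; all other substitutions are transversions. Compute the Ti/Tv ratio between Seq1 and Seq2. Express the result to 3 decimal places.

2.000

Differing sites — 2:C/T (Ti); 4:G/A (Ti); 15:T/G (Tv).
Of the 3 differences, 2 transitions and 1 transversion, so Ti/Tv = 2/1 = 2.000.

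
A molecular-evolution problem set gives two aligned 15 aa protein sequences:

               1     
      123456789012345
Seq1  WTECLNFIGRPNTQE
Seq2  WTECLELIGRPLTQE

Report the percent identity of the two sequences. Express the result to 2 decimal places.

The sequences differ at positions 6 (N/E), 7 (F/L), 12 (N/L).
12 of the 15 sites match, so the percent identity is 12/15 × 100 = 80.00%.

80.00%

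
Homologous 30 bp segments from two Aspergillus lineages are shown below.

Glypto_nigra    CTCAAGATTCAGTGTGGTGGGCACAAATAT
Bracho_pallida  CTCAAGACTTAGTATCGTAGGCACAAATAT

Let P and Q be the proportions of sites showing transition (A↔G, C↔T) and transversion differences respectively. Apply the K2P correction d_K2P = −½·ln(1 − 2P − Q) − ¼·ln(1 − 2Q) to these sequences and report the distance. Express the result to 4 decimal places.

0.1956

The sequences differ at positions 8 (T/C, transition), 10 (C/T, transition), 14 (G/A, transition), 16 (G/C, transversion), 19 (G/A, transition).
Of the 5 differences, 4 transitions and 1 transversion over 30 sites: P = 4/30 = 0.133333, Q = 1/30 = 0.033333.
d = −0.5·ln(0.700001) − 0.25·ln(0.933334) = −0.5·(-0.356674) − 0.25·(-0.068992) = 0.1956.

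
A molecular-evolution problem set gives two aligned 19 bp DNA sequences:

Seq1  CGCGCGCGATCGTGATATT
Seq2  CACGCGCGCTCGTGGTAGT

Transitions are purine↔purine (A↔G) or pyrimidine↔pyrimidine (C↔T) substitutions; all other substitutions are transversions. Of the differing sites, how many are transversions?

2

Differing sites — 2:G/A (Ti); 9:A/C (Tv); 15:A/G (Ti); 18:T/G (Tv).
Of the 4 differences, 2 transitions and 2 transversions, so the answer is 2.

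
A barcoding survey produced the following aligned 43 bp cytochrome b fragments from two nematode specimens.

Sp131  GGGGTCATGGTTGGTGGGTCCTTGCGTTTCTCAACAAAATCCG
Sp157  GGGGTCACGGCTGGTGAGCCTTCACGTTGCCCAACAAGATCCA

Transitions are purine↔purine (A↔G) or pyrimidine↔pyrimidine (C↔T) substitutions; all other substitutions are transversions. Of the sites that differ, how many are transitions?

10

Differing sites — 8:T/C (Ti); 11:T/C (Ti); 17:G/A (Ti); 19:T/C (Ti); 21:C/T (Ti); 23:T/C (Ti); 24:G/A (Ti); 29:T/G (Tv); 31:T/C (Ti); 38:A/G (Ti); 43:G/A (Ti).
Of the 11 differences, 10 transitions and 1 transversion, so the answer is 10.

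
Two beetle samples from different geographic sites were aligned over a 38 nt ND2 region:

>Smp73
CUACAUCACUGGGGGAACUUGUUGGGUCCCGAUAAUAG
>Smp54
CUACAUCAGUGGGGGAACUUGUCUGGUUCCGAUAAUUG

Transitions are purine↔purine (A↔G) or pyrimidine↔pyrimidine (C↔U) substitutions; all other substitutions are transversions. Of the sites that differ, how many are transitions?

2

Mismatches occur at site 9 (C/G, transversion), site 23 (U/C, transition), site 24 (G/U, transversion), site 28 (C/U, transition), site 37 (A/U, transversion).
Of the 5 differences, 2 transitions and 3 transversions, so the answer is 2.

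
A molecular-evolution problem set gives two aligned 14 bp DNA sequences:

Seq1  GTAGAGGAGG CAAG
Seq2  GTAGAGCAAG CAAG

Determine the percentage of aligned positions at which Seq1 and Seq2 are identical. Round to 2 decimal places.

Mismatches occur at site 7 (G↔C), site 9 (G↔A).
12 of the 14 sites match, so the percent identity is 12/14 × 100 = 85.71%.

85.71%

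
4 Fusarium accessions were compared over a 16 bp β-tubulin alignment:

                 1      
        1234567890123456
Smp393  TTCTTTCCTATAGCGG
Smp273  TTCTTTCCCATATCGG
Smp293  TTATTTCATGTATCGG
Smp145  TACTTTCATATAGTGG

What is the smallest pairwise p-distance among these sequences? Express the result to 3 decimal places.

Pairwise Hamming distances:
  Smp393 vs Smp273: 2
  Smp393 vs Smp293: 4
  Smp393 vs Smp145: 3
  Smp273 vs Smp293: 4
  Smp273 vs Smp145: 5
  Smp293 vs Smp145: 5
The smallest is 2 mismatches, between Smp393 and Smp273; p = 2/16 = 0.125.

0.125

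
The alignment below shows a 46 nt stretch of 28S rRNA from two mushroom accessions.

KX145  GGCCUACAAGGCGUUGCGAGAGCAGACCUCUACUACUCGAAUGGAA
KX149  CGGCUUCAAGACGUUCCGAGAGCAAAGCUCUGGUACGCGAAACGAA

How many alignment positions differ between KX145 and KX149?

12

The sequences differ at positions 1 (G/C), 3 (C/G), 6 (A/U), 11 (G/A), 16 (G/C), 25 (G/A), 27 (C/G), 32 (A/G), 33 (C/G), 37 (U/G), 42 (U/A), 43 (G/C).
That gives 12 mismatches out of 46 aligned sites, so the Hamming distance is 12.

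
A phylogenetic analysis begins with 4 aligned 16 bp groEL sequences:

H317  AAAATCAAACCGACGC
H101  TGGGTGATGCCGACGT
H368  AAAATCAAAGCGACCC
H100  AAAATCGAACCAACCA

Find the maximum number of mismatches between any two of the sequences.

11

Pairwise Hamming distances:
  H317 vs H101: 8
  H317 vs H368: 2
  H317 vs H100: 4
  H101 vs H368: 10
  H101 vs H100: 11
  H368 vs H100: 4
The largest is 11, between H101 and H100.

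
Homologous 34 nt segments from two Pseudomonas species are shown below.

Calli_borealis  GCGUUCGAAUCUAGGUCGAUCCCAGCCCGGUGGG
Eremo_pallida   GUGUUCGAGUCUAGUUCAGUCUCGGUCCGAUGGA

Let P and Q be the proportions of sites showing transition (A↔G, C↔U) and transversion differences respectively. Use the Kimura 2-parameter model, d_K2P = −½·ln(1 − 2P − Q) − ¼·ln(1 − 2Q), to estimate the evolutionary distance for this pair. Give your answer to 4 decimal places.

0.4243

Mismatches occur at site 2 (C→U, transition), site 9 (A→G, transition), site 15 (G→U, transversion), site 18 (G→A, transition), site 19 (A→G, transition), site 22 (C→U, transition), site 24 (A→G, transition), site 26 (C→U, transition), site 30 (G→A, transition), site 34 (G→A, transition).
Of the 10 differences, 9 transitions and 1 transversion over 34 sites: P = 9/34 = 0.264706, Q = 1/34 = 0.029412.
d = −0.5·ln(0.441176) − 0.25·ln(0.941176) = −0.5·(-0.818311) − 0.25·(-0.060625) = 0.4243.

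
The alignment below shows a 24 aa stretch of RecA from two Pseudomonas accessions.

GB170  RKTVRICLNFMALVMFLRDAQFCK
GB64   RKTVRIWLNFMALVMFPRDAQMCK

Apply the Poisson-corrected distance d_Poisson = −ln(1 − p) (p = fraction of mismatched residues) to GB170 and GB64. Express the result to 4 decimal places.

0.1335

The sequences differ at positions 7 (C/W), 17 (L/P), 22 (F/M).
p = 3/24 = 0.125000.
d = −ln(1 − 0.125000) = −ln(0.875000) = 0.1335.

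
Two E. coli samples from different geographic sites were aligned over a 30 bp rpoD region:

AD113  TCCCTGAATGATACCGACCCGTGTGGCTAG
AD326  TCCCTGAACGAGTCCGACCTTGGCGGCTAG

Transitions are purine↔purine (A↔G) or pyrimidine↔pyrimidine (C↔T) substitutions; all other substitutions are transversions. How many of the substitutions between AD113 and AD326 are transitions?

3

Differing sites — 9:T/C (Ti); 12:T/G (Tv); 13:A/T (Tv); 20:C/T (Ti); 21:G/T (Tv); 22:T/G (Tv); 24:T/C (Ti).
Of the 7 differences, 3 transitions and 4 transversions, so the answer is 3.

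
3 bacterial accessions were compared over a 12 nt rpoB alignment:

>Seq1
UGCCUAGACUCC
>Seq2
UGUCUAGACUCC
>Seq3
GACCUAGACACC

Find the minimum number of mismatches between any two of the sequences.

Pairwise Hamming distances:
  Seq1 vs Seq2: 1
  Seq1 vs Seq3: 3
  Seq2 vs Seq3: 4
The smallest is 1, between Seq1 and Seq2.

1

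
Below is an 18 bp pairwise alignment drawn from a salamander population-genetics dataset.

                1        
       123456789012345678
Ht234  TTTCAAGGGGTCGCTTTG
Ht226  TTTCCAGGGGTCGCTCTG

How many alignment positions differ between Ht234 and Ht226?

2

The sequences differ at positions 5 (A/C), 16 (T/C).
That gives 2 mismatches out of 18 aligned sites, so the Hamming distance is 2.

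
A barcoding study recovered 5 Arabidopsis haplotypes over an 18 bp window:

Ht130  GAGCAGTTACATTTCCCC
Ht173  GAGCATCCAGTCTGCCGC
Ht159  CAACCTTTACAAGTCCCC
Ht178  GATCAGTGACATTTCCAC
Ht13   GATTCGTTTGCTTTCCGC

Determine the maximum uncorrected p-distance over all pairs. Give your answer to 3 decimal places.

Pairwise Hamming distances:
  Ht130 vs Ht173: 8
  Ht130 vs Ht159: 6
  Ht130 vs Ht178: 3
  Ht130 vs Ht13: 7
  Ht173 vs Ht159: 11
  Ht173 vs Ht178: 9
  Ht173 vs Ht13: 10
  Ht159 vs Ht178: 8
  Ht159 vs Ht13: 10
  Ht178 vs Ht13: 7
The largest is 11 mismatches, between Ht173 and Ht159; p = 11/18 = 0.611.

0.611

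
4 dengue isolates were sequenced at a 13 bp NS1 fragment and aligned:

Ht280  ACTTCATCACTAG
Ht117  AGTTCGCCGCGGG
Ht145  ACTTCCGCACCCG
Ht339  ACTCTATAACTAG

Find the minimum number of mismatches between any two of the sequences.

3

Pairwise Hamming distances:
  Ht280 vs Ht117: 6
  Ht280 vs Ht145: 4
  Ht280 vs Ht339: 3
  Ht117 vs Ht145: 6
  Ht117 vs Ht339: 9
  Ht145 vs Ht339: 7
The smallest is 3, between Ht280 and Ht339.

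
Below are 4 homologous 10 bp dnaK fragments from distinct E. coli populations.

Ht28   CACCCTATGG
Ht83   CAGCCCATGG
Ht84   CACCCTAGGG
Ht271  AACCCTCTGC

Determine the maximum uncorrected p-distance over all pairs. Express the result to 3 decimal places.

Pairwise Hamming distances:
  Ht28 vs Ht83: 2
  Ht28 vs Ht84: 1
  Ht28 vs Ht271: 3
  Ht83 vs Ht84: 3
  Ht83 vs Ht271: 5
  Ht84 vs Ht271: 4
The largest is 5 mismatches, between Ht83 and Ht271; p = 5/10 = 0.500.

0.500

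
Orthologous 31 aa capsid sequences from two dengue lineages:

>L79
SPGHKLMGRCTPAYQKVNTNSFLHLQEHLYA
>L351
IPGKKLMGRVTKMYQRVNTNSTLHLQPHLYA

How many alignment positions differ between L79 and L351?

Mismatches occur at site 1 (S/I), site 4 (H/K), site 10 (C/V), site 12 (P/K), site 13 (A/M), site 16 (K/R), site 22 (F/T), site 27 (E/P).
That gives 8 mismatches out of 31 aligned sites, so the Hamming distance is 8.

8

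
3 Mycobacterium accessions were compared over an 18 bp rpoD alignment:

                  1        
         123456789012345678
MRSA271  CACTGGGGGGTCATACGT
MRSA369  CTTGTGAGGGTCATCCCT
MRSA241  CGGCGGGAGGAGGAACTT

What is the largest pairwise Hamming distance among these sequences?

Pairwise Hamming distances:
  MRSA271 vs MRSA369: 7
  MRSA271 vs MRSA241: 9
  MRSA369 vs MRSA241: 12
The largest is 12, between MRSA369 and MRSA241.

12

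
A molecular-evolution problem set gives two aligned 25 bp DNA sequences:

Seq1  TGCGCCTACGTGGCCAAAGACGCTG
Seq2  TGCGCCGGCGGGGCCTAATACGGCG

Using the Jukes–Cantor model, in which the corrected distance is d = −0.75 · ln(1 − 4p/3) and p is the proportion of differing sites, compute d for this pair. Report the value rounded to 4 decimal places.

The sequences differ at positions 7 (T/G), 8 (A/G), 11 (T/G), 16 (A/T), 19 (G/T), 23 (C/G), 24 (T/C).
p = 7/25 = 0.280000.
d = −0.75 · ln(1 − (4/3)·0.280000) = −0.75 · ln(0.626667) = −0.75 · (-0.467340) = 0.3505.

0.3505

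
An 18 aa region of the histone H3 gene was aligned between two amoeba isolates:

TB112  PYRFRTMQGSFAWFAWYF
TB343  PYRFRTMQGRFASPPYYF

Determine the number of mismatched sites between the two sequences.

5

The sequences differ at positions 10 (S/R), 13 (W/S), 14 (F/P), 15 (A/P), 16 (W/Y).
That gives 5 mismatches out of 18 aligned sites, so the Hamming distance is 5.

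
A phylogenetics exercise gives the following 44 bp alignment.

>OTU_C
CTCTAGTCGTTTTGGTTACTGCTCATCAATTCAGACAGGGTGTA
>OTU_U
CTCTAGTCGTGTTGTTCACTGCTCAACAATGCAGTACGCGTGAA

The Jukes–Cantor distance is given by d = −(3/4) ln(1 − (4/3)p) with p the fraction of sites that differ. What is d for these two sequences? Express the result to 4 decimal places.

The sequences differ at positions 11 (T/G), 15 (G/T), 17 (T/C), 26 (T/A), 31 (T/G), 35 (A/T), 36 (C/A), 37 (A/C), 39 (G/C), 43 (T/A).
p = 10/44 = 0.227273.
d = −0.75 · ln(1 − (4/3)·0.227273) = −0.75 · ln(0.696969) = −0.75 · (-0.361014) = 0.2708.

0.2708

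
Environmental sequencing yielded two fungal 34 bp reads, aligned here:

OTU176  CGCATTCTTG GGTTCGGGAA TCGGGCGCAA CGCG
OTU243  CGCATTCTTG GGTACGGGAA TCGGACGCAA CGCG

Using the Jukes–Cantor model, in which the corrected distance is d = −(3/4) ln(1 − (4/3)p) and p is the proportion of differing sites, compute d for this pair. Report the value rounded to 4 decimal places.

Mismatches occur at site 14 (T→A), site 25 (G→A).
p = 2/34 = 0.058824.
d = −0.75 · ln(1 − (4/3)·0.058824) = −0.75 · ln(0.921568) = −0.75 · (-0.081679) = 0.0613.

0.0613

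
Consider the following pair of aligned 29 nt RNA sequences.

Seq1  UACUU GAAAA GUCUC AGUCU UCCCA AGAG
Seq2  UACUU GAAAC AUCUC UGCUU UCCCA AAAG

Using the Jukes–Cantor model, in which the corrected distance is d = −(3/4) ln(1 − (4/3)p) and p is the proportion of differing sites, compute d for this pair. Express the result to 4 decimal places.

Differing sites — 10:A/C; 11:G/A; 16:A/U; 18:U/C; 19:C/U; 27:G/A.
p = 6/29 = 0.206897.
d = −0.75 · ln(1 − (4/3)·0.206897) = −0.75 · ln(0.724137) = −0.75 · (-0.322775) = 0.2421.

0.2421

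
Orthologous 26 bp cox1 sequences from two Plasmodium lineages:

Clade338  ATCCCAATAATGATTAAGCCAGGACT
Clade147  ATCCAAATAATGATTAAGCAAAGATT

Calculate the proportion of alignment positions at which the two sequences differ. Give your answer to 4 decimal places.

0.1538

Mismatches occur at site 5 (C→A), site 20 (C→A), site 22 (G→A), site 25 (C→T).
There are 4 differences over 26 sites, so p = 4/26 = 0.1538.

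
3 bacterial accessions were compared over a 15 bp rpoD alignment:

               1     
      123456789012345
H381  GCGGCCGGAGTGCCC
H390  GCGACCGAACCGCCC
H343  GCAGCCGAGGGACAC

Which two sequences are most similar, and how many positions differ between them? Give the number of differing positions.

4

Pairwise Hamming distances:
  H381 vs H390: 4
  H381 vs H343: 6
  H390 vs H343: 7
The smallest is 4, between H381 and H390.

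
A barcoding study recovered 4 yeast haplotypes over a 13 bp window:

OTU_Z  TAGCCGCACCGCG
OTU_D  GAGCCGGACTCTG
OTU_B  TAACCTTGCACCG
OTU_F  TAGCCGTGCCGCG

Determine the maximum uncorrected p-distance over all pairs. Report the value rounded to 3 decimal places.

Pairwise Hamming distances:
  OTU_Z vs OTU_D: 5
  OTU_Z vs OTU_B: 6
  OTU_Z vs OTU_F: 2
  OTU_D vs OTU_B: 7
  OTU_D vs OTU_F: 6
  OTU_B vs OTU_F: 4
The largest is 7 mismatches, between OTU_D and OTU_B; p = 7/13 = 0.538.

0.538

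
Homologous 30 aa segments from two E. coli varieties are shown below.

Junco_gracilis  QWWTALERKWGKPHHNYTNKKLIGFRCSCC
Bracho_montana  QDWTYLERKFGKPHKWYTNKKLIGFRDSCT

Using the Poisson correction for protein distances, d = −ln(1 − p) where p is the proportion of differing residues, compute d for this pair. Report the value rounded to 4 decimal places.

Differing sites — 2:W/D; 5:A/Y; 10:W/F; 15:H/K; 16:N/W; 27:C/D; 30:C/T.
p = 7/30 = 0.233333.
d = −ln(1 − 0.233333) = −ln(0.766667) = 0.2657.

0.2657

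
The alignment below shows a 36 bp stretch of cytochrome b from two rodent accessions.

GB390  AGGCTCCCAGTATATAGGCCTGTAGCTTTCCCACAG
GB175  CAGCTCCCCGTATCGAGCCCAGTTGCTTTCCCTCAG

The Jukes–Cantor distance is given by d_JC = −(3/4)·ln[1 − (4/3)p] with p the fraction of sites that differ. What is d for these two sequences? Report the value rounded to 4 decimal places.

0.3041

Mismatches occur at site 1 (A→C), site 2 (G→A), site 9 (A→C), site 14 (A→C), site 15 (T→G), site 18 (G→C), site 21 (T→A), site 24 (A→T), site 33 (A→T).
p = 9/36 = 0.250000.
d = −0.75 · ln(1 − (4/3)·0.250000) = −0.75 · ln(0.666667) = −0.75 · (-0.405465) = 0.3041.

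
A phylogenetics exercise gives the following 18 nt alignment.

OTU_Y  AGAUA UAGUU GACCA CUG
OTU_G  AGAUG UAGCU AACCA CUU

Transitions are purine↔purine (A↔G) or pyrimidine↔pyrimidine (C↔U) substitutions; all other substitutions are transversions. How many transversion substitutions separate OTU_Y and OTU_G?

1

Mismatches occur at site 5 (A→G, transition), site 9 (U→C, transition), site 11 (G→A, transition), site 18 (G→U, transversion).
Of the 4 differences, 3 transitions and 1 transversion, so the answer is 1.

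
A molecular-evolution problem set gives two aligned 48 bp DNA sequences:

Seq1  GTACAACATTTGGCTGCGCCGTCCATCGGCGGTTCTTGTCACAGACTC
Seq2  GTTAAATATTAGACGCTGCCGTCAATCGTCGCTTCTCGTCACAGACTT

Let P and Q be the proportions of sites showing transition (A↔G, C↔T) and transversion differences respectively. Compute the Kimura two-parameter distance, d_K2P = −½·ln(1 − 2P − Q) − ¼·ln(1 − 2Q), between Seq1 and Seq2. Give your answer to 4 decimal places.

0.3364

Mismatches occur at site 3 (A↔T, transversion), site 4 (C↔A, transversion), site 7 (C↔T, transition), site 11 (T↔A, transversion), site 13 (G↔A, transition), site 15 (T↔G, transversion), site 16 (G↔C, transversion), site 17 (C↔T, transition), site 24 (C↔A, transversion), site 29 (G↔T, transversion), site 32 (G↔C, transversion), site 37 (T↔C, transition), site 48 (C↔T, transition).
Of the 13 differences, 5 transitions and 8 transversions over 48 sites: P = 5/48 = 0.104167, Q = 8/48 = 0.166667.
d = −0.5·ln(0.624999) − 0.25·ln(0.666666) = −0.5·(-0.470005) − 0.25·(-0.405466) = 0.3364.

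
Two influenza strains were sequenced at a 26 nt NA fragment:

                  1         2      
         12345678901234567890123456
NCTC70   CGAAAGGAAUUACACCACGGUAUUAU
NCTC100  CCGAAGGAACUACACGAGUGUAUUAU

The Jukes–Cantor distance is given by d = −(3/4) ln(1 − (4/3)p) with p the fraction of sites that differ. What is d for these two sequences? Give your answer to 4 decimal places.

Mismatches occur at site 2 (G↔C), site 3 (A↔G), site 10 (U↔C), site 16 (C↔G), site 18 (C↔G), site 19 (G↔U).
p = 6/26 = 0.230769.
d = −0.75 · ln(1 − (4/3)·0.230769) = −0.75 · ln(0.692308) = −0.75 · (-0.367724) = 0.2758.

0.2758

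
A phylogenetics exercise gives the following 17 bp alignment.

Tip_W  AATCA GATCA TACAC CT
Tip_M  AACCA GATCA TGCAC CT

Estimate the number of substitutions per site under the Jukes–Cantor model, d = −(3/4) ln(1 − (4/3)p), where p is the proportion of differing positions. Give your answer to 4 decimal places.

Mismatches occur at site 3 (T/C), site 12 (A/G).
p = 2/17 = 0.117647.
d = −0.75 · ln(1 − (4/3)·0.117647) = −0.75 · ln(0.843137) = −0.75 · (-0.170626) = 0.1280.

0.1280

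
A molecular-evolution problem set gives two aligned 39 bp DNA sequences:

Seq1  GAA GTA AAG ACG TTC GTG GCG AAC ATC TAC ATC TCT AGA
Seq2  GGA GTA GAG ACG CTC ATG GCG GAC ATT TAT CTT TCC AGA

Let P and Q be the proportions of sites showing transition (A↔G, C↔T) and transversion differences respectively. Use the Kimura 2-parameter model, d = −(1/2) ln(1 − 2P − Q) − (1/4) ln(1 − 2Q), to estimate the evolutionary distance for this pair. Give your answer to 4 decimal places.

Differing sites — 2:A/G (Ti); 7:A/G (Ti); 13:T/C (Ti); 16:G/A (Ti); 22:A/G (Ti); 27:C/T (Ti); 30:C/T (Ti); 31:A/C (Tv); 33:C/T (Ti); 36:T/C (Ti).
Of the 10 differences, 9 transitions and 1 transversion over 39 sites: P = 9/39 = 0.230769, Q = 1/39 = 0.025641.
d = −0.5·ln(0.512821) − 0.25·ln(0.948718) = −0.5·(-0.667828) − 0.25·(-0.052644) = 0.3471.

0.3471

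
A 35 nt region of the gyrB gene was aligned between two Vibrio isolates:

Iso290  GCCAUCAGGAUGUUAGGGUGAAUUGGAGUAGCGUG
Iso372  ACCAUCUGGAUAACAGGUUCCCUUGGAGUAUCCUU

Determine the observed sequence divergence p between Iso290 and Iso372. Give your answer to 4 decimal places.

Differing sites — 1:G/A; 7:A/U; 12:G/A; 13:U/A; 14:U/C; 18:G/U; 20:G/C; 21:A/C; 22:A/C; 31:G/U; 33:G/C; 35:G/U.
There are 12 differences over 35 sites, so p = 12/35 = 0.3429.

0.3429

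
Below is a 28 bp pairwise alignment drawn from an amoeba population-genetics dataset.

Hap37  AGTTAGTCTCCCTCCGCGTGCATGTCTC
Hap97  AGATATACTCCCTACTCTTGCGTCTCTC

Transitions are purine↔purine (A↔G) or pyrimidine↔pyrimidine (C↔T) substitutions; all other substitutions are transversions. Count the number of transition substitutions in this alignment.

1

Mismatches occur at site 3 (T↔A, transversion), site 6 (G↔T, transversion), site 7 (T↔A, transversion), site 14 (C↔A, transversion), site 16 (G↔T, transversion), site 18 (G↔T, transversion), site 22 (A↔G, transition), site 24 (G↔C, transversion).
Of the 8 differences, 1 transition and 7 transversions, so the answer is 1.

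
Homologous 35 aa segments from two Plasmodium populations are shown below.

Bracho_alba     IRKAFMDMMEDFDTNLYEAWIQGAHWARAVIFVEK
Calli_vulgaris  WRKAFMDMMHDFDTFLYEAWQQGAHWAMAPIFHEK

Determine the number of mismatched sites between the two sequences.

Differing sites — 1:I/W; 10:E/H; 15:N/F; 21:I/Q; 28:R/M; 30:V/P; 33:V/H.
That gives 7 mismatches out of 35 aligned sites, so the Hamming distance is 7.

7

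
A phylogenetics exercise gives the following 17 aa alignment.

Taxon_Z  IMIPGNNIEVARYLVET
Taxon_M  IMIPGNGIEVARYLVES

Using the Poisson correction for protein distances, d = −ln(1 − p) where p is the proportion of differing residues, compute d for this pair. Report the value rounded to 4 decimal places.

0.1252

Mismatches occur at site 7 (N↔G), site 17 (T↔S).
p = 2/17 = 0.117647.
d = −ln(1 − 0.117647) = −ln(0.882353) = 0.1252.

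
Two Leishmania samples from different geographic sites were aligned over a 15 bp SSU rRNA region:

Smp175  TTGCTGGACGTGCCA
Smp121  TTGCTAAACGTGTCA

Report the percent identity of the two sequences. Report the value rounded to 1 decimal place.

Mismatches occur at site 6 (G↔A), site 7 (G↔A), site 13 (C↔T).
12 of the 15 sites match, so the percent identity is 12/15 × 100 = 80.0%.

80.0%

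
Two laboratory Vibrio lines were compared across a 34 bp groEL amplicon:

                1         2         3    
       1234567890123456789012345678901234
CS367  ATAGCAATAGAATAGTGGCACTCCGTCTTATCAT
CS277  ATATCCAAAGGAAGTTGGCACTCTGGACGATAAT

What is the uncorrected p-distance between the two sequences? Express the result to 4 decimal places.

0.3824

Differing sites — 4:G/T; 6:A/C; 8:T/A; 11:A/G; 13:T/A; 14:A/G; 15:G/T; 24:C/T; 26:T/G; 27:C/A; 28:T/C; 29:T/G; 32:C/A.
There are 13 differences over 34 sites, so p = 13/34 = 0.3824.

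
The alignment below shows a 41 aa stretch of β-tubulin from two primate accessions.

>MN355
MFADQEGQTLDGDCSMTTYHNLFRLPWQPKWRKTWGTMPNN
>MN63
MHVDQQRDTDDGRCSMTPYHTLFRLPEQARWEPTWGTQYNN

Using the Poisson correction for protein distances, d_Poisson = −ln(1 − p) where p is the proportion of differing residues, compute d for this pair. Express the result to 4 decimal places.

0.4947

Differing sites — 2:F/H; 3:A/V; 6:E/Q; 7:G/R; 8:Q/D; 10:L/D; 13:D/R; 18:T/P; 21:N/T; 27:W/E; 29:P/A; 30:K/R; 32:R/E; 33:K/P; 38:M/Q; 39:P/Y.
p = 16/41 = 0.390244.
d = −ln(1 − 0.390244) = −ln(0.609756) = 0.4947.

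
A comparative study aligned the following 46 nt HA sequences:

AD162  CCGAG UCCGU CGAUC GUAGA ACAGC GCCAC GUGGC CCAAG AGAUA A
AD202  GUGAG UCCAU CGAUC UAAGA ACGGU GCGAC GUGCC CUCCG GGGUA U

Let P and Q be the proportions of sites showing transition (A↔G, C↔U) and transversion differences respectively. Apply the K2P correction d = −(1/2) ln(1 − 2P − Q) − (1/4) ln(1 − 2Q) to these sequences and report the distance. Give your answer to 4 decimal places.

0.4322

The sequences differ at positions 1 (C/G, transversion), 2 (C/U, transition), 9 (G/A, transition), 16 (G/U, transversion), 17 (U/A, transversion), 23 (A/G, transition), 25 (C/U, transition), 28 (C/G, transversion), 34 (G/C, transversion), 37 (C/U, transition), 38 (A/C, transversion), 39 (A/C, transversion), 41 (A/G, transition), 43 (A/G, transition), 46 (A/U, transversion).
Of the 15 differences, 7 transitions and 8 transversions over 46 sites: P = 7/46 = 0.152174, Q = 8/46 = 0.173913.
d = −0.5·ln(0.521739) − 0.25·ln(0.652174) = −0.5·(-0.650588) − 0.25·(-0.427444) = 0.4322.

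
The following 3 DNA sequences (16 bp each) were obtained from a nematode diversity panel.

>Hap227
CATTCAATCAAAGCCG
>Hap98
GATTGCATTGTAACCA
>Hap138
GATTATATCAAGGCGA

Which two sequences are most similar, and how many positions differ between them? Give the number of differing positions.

Pairwise Hamming distances:
  Hap227 vs Hap98: 8
  Hap227 vs Hap138: 6
  Hap98 vs Hap138: 8
The smallest is 6, between Hap227 and Hap138.

6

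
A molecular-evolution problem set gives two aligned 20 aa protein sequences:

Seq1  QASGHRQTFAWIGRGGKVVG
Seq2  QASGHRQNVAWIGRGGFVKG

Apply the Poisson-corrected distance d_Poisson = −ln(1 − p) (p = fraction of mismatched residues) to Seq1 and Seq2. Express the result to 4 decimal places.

0.2231

Differing sites — 8:T/N; 9:F/V; 17:K/F; 19:V/K.
p = 4/20 = 0.200000.
d = −ln(1 − 0.200000) = −ln(0.800000) = 0.2231.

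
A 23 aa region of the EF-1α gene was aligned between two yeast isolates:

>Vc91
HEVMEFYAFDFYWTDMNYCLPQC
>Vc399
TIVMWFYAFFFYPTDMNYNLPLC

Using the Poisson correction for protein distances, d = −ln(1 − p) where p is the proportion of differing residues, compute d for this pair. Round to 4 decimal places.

Mismatches occur at site 1 (H↔T), site 2 (E↔I), site 5 (E↔W), site 10 (D↔F), site 13 (W↔P), site 19 (C↔N), site 22 (Q↔L).
p = 7/23 = 0.304348.
d = −ln(1 − 0.304348) = −ln(0.695652) = 0.3629.

0.3629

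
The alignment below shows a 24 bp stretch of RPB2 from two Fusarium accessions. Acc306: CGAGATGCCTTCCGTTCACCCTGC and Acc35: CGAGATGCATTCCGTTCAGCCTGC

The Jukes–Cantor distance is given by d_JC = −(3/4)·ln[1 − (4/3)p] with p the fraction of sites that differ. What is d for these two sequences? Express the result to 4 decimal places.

0.0883

The sequences differ at positions 9 (C/A), 19 (C/G).
p = 2/24 = 0.083333.
d = −0.75 · ln(1 − (4/3)·0.083333) = −0.75 · ln(0.888889) = −0.75 · (-0.117783) = 0.0883.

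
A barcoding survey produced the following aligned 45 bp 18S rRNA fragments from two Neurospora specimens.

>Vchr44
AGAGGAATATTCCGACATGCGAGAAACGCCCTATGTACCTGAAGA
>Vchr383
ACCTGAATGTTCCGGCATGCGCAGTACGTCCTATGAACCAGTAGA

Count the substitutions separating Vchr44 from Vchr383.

Differing sites — 2:G/C; 3:A/C; 4:G/T; 9:A/G; 15:A/G; 22:A/C; 23:G/A; 24:A/G; 25:A/T; 29:C/T; 36:T/A; 40:T/A; 42:A/T.
That gives 13 mismatches out of 45 aligned sites, so the Hamming distance is 13.

13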